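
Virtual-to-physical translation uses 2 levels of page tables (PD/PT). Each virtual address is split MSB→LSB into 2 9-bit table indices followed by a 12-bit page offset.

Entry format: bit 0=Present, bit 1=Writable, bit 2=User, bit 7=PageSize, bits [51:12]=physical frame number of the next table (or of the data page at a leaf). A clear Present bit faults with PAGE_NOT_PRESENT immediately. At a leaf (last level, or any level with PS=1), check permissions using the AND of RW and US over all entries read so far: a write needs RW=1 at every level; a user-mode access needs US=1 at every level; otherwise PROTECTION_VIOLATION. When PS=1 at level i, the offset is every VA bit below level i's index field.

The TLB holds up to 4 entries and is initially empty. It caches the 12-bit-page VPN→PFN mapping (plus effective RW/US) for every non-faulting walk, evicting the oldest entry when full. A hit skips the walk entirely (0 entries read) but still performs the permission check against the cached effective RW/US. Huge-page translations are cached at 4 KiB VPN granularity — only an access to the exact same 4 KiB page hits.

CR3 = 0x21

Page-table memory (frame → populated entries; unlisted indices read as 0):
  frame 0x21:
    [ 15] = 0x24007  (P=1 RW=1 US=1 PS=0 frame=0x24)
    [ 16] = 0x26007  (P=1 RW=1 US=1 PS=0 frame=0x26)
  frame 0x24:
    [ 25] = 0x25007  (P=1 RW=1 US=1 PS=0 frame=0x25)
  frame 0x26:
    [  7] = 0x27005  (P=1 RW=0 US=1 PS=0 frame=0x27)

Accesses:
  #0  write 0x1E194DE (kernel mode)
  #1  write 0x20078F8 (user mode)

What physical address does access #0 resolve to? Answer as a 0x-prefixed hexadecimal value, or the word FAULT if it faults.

Trace:
#0 VA=0x1E194DE (w,kernel):
  [0] read 0x21 idx=15: raw=0x24007 flags P=1 W=1 U=1 S=0
  [1] read 0x24 idx=25: raw=0x25007 flags P=1 W=1 U=1 S=0
  ⇒ phys 0x254DE  [2 reads]
#1 VA=0x20078F8 (w,user):
  [0] read 0x21 idx=16: raw=0x26007 flags P=1 W=1 U=1 S=0
  [1] read 0x26 idx=7: raw=0x27005 flags P=1 W=0 U=1 S=0
  ✗ PROTECTION_VIOLATION  [2 reads]

Access #0 PA: 0x254DE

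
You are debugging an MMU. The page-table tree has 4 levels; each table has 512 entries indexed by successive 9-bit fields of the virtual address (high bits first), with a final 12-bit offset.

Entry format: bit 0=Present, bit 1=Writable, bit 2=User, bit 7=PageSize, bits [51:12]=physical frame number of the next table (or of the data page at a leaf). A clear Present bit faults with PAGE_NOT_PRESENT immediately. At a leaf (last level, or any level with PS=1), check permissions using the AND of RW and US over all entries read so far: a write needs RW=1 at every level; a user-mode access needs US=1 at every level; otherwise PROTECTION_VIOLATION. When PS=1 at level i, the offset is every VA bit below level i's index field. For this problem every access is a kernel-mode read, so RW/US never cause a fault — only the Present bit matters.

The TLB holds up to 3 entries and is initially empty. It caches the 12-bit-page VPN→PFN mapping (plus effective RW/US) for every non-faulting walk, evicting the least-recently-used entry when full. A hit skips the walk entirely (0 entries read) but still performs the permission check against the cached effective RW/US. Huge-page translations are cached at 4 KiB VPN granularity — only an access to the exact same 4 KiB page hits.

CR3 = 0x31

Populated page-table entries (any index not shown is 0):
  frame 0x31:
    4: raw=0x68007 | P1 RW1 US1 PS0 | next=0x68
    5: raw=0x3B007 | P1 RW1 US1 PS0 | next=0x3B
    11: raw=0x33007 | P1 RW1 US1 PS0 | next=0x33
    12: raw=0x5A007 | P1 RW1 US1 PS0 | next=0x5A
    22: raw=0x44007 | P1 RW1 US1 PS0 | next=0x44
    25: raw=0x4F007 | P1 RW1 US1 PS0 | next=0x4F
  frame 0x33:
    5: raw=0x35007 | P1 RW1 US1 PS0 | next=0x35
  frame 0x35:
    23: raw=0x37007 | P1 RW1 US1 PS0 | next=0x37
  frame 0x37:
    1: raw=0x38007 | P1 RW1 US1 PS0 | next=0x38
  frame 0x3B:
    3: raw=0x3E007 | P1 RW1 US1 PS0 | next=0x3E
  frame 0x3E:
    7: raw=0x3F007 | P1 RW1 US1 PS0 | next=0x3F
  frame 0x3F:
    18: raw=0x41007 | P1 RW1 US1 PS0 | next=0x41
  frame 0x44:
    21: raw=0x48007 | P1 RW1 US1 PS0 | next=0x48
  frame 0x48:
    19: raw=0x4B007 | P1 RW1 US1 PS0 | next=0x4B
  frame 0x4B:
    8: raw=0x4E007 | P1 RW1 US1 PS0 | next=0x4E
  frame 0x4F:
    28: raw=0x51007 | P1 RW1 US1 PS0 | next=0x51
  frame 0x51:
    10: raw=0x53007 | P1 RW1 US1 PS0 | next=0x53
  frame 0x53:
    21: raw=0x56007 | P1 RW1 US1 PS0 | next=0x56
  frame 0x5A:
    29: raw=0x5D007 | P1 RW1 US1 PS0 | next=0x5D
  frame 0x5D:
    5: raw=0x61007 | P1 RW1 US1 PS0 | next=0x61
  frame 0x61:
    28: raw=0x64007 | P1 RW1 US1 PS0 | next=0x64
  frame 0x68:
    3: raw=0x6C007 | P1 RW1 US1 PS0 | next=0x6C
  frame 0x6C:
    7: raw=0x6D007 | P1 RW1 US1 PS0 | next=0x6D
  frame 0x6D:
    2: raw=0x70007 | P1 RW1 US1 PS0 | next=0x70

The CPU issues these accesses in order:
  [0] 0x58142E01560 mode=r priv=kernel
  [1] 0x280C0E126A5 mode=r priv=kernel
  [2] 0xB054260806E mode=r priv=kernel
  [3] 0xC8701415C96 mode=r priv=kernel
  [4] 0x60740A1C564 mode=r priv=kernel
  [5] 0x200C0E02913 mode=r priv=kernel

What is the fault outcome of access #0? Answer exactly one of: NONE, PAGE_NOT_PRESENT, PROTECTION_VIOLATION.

Per-access translation:
#0 VA=0x58142E01560 (r,kernel):
  [0] read 0x31 idx=11: raw=0x33007 flags P=1 W=1 U=1 S=0
  [1] read 0x33 idx=5: raw=0x35007 flags P=1 W=1 U=1 S=0
  [2] read 0x35 idx=23: raw=0x37007 flags P=1 W=1 U=1 S=0
  [3] read 0x37 idx=1: raw=0x38007 flags P=1 W=1 U=1 S=0
  ✓ 0x38560  — 4 lookups
#1 VA=0x280C0E126A5 (r,kernel):
  [0] read 0x31 idx=5: raw=0x3B007 flags P=1 W=1 U=1 S=0
  [1] read 0x3B idx=3: raw=0x3E007 flags P=1 W=1 U=1 S=0
  [2] read 0x3E idx=7: raw=0x3F007 flags P=1 W=1 U=1 S=0
  [3] read 0x3F idx=18: raw=0x41007 flags P=1 W=1 U=1 S=0
  ✓ 0x416A5  — 4 lookups
#2 VA=0xB054260806E (r,kernel):
  [0] read 0x31 idx=22: raw=0x44007 flags P=1 W=1 U=1 S=0
  [1] read 0x44 idx=21: raw=0x48007 flags P=1 W=1 U=1 S=0
  [2] read 0x48 idx=19: raw=0x4B007 flags P=1 W=1 U=1 S=0
  [3] read 0x4B idx=8: raw=0x4E007 flags P=1 W=1 U=1 S=0
  ✓ 0x4E06E  — 4 lookups
#3 VA=0xC8701415C96 (r,kernel):
  [0] read 0x31 idx=25: raw=0x4F007 flags P=1 W=1 U=1 S=0
  [1] read 0x4F idx=28: raw=0x51007 flags P=1 W=1 U=1 S=0
  [2] read 0x51 idx=10: raw=0x53007 flags P=1 W=1 U=1 S=0
  [3] read 0x53 idx=21: raw=0x56007 flags P=1 W=1 U=1 S=0
  ✓ 0x56C96  — 4 lookups
#4 VA=0x60740A1C564 (r,kernel):
  [0] read 0x31 idx=12: raw=0x5A007 flags P=1 W=1 U=1 S=0
  [1] read 0x5A idx=29: raw=0x5D007 flags P=1 W=1 U=1 S=0
  [2] read 0x5D idx=5: raw=0x61007 flags P=1 W=1 U=1 S=0
  [3] read 0x61 idx=28: raw=0x64007 flags P=1 W=1 U=1 S=0
  ✓ 0x64564  — 4 lookups
#5 VA=0x200C0E02913 (r,kernel):
  [0] read 0x31 idx=4: raw=0x68007 flags P=1 W=1 U=1 S=0
  [1] read 0x68 idx=3: raw=0x6C007 flags P=1 W=1 U=1 S=0
  [2] read 0x6C idx=7: raw=0x6D007 flags P=1 W=1 U=1 S=0
  [3] read 0x6D idx=2: raw=0x70007 flags P=1 W=1 U=1 S=0
  ✓ 0x70913  — 4 lookups

Access #0 fault: NONE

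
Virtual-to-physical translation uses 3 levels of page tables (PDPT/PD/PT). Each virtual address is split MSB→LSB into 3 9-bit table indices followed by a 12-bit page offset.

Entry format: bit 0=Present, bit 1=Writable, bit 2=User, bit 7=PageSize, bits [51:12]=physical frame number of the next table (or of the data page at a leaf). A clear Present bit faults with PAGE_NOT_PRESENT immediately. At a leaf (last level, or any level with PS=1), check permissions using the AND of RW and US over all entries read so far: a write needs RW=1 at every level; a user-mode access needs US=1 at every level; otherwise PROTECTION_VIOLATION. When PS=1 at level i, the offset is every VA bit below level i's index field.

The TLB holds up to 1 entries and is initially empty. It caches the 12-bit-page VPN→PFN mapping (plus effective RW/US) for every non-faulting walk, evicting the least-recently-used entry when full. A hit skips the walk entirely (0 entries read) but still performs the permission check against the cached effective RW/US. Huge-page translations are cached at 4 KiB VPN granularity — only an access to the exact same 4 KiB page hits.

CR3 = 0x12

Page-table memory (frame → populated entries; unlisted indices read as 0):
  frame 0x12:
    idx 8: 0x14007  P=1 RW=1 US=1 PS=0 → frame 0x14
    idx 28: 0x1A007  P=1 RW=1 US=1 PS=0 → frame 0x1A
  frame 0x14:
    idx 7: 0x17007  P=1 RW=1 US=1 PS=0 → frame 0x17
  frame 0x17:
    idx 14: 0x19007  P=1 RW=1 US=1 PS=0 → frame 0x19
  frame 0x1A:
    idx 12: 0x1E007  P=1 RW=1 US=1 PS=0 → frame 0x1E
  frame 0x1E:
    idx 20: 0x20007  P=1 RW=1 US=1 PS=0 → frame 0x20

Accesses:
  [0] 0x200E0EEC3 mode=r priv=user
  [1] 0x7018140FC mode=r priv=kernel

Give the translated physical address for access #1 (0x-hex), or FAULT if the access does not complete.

Walk each access:
#0 VA=0x200E0EEC3 (r,user):
  L0 @0x12[8] → 0x14007  P=1,RW=1,US=1,PS=0
  L1 @0x14[7] → 0x17007  P=1,RW=1,US=1,PS=0
  L2 @0x17[14] → 0x19007  P=1,RW=1,US=1,PS=0
  → PA=0x19EC3  (3 entries read)
#1 VA=0x7018140FC (r,kernel):
  L0 @0x12[28] → 0x1A007  P=1,RW=1,US=1,PS=0
  L1 @0x1A[12] → 0x1E007  P=1,RW=1,US=1,PS=0
  L2 @0x1E[20] → 0x20007  P=1,RW=1,US=1,PS=0
  → PA=0x200FC  (3 entries read)

Access #1 PA: 0x200FC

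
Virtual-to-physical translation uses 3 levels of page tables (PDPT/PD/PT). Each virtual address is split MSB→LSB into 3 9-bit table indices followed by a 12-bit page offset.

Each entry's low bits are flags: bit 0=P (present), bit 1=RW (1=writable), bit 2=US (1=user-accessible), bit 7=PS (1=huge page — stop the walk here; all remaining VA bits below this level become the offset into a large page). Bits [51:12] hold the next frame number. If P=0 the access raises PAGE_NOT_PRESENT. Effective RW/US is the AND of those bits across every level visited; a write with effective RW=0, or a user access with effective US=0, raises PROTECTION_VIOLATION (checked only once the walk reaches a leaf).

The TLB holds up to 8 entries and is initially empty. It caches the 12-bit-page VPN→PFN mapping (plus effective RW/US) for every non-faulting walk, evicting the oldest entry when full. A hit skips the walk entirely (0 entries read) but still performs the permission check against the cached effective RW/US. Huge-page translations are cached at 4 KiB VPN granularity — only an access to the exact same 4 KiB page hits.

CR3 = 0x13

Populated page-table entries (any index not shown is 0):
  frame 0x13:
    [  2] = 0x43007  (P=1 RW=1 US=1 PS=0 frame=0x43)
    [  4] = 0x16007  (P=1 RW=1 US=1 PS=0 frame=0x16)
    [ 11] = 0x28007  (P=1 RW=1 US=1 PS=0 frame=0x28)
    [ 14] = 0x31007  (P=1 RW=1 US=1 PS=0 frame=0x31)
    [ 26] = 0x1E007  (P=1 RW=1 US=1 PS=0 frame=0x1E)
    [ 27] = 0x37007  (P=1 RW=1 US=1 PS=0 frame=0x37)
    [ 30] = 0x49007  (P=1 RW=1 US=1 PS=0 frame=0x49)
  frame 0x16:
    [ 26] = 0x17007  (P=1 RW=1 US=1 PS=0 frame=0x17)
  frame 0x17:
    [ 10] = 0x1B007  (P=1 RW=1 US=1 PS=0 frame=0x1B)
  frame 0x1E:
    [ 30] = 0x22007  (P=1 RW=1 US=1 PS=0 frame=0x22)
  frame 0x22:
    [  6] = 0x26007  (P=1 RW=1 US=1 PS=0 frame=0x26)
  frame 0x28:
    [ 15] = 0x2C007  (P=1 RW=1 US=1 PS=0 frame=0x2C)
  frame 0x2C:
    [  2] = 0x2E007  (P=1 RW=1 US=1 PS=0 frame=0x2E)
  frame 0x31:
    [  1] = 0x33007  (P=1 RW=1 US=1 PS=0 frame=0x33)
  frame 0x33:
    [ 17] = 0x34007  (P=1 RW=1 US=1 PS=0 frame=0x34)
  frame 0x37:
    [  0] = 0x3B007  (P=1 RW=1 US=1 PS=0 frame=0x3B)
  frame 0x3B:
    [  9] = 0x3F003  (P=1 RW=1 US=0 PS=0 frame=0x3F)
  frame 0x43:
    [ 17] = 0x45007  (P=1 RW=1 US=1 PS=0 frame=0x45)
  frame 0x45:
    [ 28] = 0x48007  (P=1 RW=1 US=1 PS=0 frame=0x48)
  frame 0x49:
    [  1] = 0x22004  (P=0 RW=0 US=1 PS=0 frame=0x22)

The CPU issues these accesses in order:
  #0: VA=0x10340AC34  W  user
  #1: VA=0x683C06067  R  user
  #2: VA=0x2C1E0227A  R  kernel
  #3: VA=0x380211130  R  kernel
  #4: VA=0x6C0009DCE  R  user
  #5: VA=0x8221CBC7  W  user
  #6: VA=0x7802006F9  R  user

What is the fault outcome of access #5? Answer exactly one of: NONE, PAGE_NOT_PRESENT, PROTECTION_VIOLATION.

Per-access translation:
#0 VA=0x10340AC34 (w,user):
  L0 @0x13[4] → 0x16007  P=1,RW=1,US=1,PS=0
  L1 @0x16[26] → 0x17007  P=1,RW=1,US=1,PS=0
  L2 @0x17[10] → 0x1B007  P=1,RW=1,US=1,PS=0
  ⇒ phys 0x1BC34  [3 reads]
#1 VA=0x683C06067 (r,user):
  L0 @0x13[26] → 0x1E007  P=1,RW=1,US=1,PS=0
  L1 @0x1E[30] → 0x22007  P=1,RW=1,US=1,PS=0
  L2 @0x22[6] → 0x26007  P=1,RW=1,US=1,PS=0
  ⇒ phys 0x26067  [3 reads]
#2 VA=0x2C1E0227A (r,kernel):
  L0 @0x13[11] → 0x28007  P=1,RW=1,US=1,PS=0
  L1 @0x28[15] → 0x2C007  P=1,RW=1,US=1,PS=0
  L2 @0x2C[2] → 0x2E007  P=1,RW=1,US=1,PS=0
  ⇒ phys 0x2E27A  [3 reads]
#3 VA=0x380211130 (r,kernel):
  L0 @0x13[14] → 0x31007  P=1,RW=1,US=1,PS=0
  L1 @0x31[1] → 0x33007  P=1,RW=1,US=1,PS=0
  L2 @0x33[17] → 0x34007  P=1,RW=1,US=1,PS=0
  ⇒ phys 0x34130  [3 reads]
#4 VA=0x6C0009DCE (r,user):
  L0 @0x13[27] → 0x37007  P=1,RW=1,US=1,PS=0
  L1 @0x37[0] → 0x3B007  P=1,RW=1,US=1,PS=0
  L2 @0x3B[9] → 0x3F003  P=1,RW=1,US=0,PS=0
  ⇒ fault: PROTECTION_VIOLATION  — 3 lookups
#5 VA=0x8221CBC7 (w,user):
  L0 @0x13[2] → 0x43007  P=1,RW=1,US=1,PS=0
  L1 @0x43[17] → 0x45007  P=1,RW=1,US=1,PS=0
  L2 @0x45[28] → 0x48007  P=1,RW=1,US=1,PS=0
  ⇒ phys 0x48BC7  [3 reads]
#6 VA=0x7802006F9 (r,user):
  L0 @0x13[30] → 0x49007  P=1,RW=1,US=1,PS=0
  L1 @0x49[1] → 0x22004  P=0,RW=0,US=1,PS=0
  ⇒ fault: PAGE_NOT_PRESENT  — 2 lookups

Access #5 fault: NONE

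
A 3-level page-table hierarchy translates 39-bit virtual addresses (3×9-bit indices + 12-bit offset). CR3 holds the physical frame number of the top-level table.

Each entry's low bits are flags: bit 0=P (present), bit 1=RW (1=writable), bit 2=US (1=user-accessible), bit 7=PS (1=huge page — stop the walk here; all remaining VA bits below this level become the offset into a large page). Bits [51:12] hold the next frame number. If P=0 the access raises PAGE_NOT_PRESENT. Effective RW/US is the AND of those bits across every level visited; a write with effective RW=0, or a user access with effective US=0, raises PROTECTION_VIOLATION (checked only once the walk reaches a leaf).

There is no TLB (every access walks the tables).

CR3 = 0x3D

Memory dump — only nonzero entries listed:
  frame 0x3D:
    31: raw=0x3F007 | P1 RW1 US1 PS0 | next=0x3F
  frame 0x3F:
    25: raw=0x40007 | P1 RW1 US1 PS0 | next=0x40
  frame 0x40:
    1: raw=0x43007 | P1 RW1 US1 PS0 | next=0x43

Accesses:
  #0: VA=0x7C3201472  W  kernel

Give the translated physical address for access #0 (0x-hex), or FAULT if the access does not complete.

Walk each access:
#0 VA=0x7C3201472 (w,kernel):
  L0 @0x3D[31] → 0x3F007  P=1,RW=1,US=1,PS=0
  L1 @0x3F[25] → 0x40007  P=1,RW=1,US=1,PS=0
  L2 @0x40[1] → 0x43007  P=1,RW=1,US=1,PS=0
  ✓ 0x43472  — 3 lookups

Access #0 PA: 0x43472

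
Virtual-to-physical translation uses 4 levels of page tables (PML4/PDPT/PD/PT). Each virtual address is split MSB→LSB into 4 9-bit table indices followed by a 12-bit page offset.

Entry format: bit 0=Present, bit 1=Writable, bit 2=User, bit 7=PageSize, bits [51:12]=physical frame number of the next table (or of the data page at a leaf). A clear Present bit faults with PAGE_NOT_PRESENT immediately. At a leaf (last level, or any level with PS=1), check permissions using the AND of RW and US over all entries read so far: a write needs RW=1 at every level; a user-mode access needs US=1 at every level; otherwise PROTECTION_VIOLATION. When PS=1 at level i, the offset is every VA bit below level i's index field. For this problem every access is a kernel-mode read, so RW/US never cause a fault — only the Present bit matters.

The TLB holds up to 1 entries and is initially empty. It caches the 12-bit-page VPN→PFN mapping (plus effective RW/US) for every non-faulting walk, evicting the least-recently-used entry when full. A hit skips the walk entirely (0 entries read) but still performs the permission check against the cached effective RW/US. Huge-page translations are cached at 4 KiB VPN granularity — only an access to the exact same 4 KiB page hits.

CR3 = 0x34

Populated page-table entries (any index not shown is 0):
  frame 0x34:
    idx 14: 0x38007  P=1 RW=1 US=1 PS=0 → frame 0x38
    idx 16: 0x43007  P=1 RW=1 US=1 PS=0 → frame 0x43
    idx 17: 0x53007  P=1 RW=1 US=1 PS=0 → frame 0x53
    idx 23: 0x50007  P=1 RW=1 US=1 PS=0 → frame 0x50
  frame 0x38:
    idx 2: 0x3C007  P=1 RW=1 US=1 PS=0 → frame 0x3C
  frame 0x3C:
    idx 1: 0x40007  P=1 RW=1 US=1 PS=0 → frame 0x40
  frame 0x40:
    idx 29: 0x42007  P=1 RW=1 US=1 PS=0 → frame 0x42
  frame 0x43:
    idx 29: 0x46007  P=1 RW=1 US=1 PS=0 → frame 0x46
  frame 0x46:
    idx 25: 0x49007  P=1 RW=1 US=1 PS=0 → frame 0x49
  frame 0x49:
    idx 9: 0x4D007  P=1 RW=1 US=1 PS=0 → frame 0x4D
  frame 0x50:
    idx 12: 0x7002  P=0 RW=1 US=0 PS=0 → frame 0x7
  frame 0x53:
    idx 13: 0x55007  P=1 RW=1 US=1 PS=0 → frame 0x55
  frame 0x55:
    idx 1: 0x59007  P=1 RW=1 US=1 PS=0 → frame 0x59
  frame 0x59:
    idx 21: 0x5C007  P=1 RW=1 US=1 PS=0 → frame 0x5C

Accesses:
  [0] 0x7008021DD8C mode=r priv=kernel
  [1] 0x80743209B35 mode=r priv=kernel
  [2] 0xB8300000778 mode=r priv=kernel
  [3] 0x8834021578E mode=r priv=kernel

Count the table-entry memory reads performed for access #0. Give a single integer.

Per-access translation:
#0 VA=0x7008021DD8C (r,kernel):
  L0 @0x34[14] → 0x38007  P=1,RW=1,US=1,PS=0
  L1 @0x38[2] → 0x3C007  P=1,RW=1,US=1,PS=0
  L2 @0x3C[1] → 0x40007  P=1,RW=1,US=1,PS=0
  L3 @0x40[29] → 0x42007  P=1,RW=1,US=1,PS=0
  ✓ 0x42D8C  — 4 lookups
#1 VA=0x80743209B35 (r,kernel):
  L0 @0x34[16] → 0x43007  P=1,RW=1,US=1,PS=0
  L1 @0x43[29] → 0x46007  P=1,RW=1,US=1,PS=0
  L2 @0x46[25] → 0x49007  P=1,RW=1,US=1,PS=0
  L3 @0x49[9] → 0x4D007  P=1,RW=1,US=1,PS=0
  ✓ 0x4DB35  — 4 lookups
#2 VA=0xB8300000778 (r,kernel):
  L0 @0x34[23] → 0x50007  P=1,RW=1,US=1,PS=0
  L1 @0x50[12] → 0x7002  P=0,RW=1,US=0,PS=0
  → PAGE_NOT_PRESENT  (2 entries read)
#3 VA=0x8834021578E (r,kernel):
  L0 @0x34[17] → 0x53007  P=1,RW=1,US=1,PS=0
  L1 @0x53[13] → 0x55007  P=1,RW=1,US=1,PS=0
  L2 @0x55[1] → 0x59007  P=1,RW=1,US=1,PS=0
  L3 @0x59[21] → 0x5C007  P=1,RW=1,US=1,PS=0
  ✓ 0x5C78E  — 4 lookups

Entries read for #0: 4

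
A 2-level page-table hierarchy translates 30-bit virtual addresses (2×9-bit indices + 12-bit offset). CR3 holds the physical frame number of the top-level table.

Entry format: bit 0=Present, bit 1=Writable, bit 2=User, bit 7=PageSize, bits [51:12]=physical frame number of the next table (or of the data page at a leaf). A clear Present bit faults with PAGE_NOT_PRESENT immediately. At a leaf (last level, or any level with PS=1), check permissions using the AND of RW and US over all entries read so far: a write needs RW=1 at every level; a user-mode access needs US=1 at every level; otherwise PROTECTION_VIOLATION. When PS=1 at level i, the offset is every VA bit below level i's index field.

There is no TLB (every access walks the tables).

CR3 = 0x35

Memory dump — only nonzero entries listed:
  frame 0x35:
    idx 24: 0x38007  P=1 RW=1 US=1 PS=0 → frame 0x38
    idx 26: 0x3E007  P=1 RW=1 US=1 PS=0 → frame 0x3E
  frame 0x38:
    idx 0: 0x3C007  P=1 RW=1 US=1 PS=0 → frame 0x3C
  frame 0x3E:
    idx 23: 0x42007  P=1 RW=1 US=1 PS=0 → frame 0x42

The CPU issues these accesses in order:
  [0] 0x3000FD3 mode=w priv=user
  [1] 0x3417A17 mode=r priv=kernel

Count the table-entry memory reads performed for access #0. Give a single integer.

Per-access translation:
#0 VA=0x3000FD3 (w,user):
  [0] read 0x35 idx=24: raw=0x38007 flags P=1 W=1 U=1 S=0
  [1] read 0x38 idx=0: raw=0x3C007 flags P=1 W=1 U=1 S=0
  → PA=0x3CFD3  (2 entries read)
#1 VA=0x3417A17 (r,kernel):
  [0] read 0x35 idx=26: raw=0x3E007 flags P=1 W=1 U=1 S=0
  [1] read 0x3E idx=23: raw=0x42007 flags P=1 W=1 U=1 S=0
  → PA=0x42A17  (2 entries read)

Entries read for #0: 2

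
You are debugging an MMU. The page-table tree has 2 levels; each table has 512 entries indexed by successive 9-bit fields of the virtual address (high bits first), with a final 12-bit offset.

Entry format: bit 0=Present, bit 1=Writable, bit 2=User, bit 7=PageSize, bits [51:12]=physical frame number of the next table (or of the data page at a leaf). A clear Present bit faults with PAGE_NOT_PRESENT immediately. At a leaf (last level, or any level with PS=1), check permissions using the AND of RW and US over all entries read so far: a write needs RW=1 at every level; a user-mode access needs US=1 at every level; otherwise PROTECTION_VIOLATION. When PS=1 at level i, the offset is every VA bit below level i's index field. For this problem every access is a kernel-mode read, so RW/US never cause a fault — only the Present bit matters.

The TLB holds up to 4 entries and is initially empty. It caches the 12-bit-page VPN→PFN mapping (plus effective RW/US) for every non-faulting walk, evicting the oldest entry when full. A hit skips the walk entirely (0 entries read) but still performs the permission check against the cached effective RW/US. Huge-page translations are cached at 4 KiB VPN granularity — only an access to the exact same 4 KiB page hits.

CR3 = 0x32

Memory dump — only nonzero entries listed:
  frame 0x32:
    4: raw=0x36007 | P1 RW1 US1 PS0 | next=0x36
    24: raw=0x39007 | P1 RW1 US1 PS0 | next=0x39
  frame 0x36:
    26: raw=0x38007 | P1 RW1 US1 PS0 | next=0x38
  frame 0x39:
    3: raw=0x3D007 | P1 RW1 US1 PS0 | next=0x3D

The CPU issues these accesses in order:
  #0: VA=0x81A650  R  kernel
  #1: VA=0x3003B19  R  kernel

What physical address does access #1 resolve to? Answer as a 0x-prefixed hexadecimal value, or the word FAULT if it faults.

Trace:
#0 VA=0x81A650 (r,kernel):
  L0: frame=0x32 idx=4 entry=0x36007 [P=1 RW=1 US=1 PS=0]
  L1: frame=0x36 idx=26 entry=0x38007 [P=1 RW=1 US=1 PS=0]
  ✓ 0x38650  — 2 lookups
#1 VA=0x3003B19 (r,kernel):
  L0: frame=0x32 idx=24 entry=0x39007 [P=1 RW=1 US=1 PS=0]
  L1: frame=0x39 idx=3 entry=0x3D007 [P=1 RW=1 US=1 PS=0]
  ✓ 0x3DB19  — 2 lookups

Access #1 PA: 0x3DB19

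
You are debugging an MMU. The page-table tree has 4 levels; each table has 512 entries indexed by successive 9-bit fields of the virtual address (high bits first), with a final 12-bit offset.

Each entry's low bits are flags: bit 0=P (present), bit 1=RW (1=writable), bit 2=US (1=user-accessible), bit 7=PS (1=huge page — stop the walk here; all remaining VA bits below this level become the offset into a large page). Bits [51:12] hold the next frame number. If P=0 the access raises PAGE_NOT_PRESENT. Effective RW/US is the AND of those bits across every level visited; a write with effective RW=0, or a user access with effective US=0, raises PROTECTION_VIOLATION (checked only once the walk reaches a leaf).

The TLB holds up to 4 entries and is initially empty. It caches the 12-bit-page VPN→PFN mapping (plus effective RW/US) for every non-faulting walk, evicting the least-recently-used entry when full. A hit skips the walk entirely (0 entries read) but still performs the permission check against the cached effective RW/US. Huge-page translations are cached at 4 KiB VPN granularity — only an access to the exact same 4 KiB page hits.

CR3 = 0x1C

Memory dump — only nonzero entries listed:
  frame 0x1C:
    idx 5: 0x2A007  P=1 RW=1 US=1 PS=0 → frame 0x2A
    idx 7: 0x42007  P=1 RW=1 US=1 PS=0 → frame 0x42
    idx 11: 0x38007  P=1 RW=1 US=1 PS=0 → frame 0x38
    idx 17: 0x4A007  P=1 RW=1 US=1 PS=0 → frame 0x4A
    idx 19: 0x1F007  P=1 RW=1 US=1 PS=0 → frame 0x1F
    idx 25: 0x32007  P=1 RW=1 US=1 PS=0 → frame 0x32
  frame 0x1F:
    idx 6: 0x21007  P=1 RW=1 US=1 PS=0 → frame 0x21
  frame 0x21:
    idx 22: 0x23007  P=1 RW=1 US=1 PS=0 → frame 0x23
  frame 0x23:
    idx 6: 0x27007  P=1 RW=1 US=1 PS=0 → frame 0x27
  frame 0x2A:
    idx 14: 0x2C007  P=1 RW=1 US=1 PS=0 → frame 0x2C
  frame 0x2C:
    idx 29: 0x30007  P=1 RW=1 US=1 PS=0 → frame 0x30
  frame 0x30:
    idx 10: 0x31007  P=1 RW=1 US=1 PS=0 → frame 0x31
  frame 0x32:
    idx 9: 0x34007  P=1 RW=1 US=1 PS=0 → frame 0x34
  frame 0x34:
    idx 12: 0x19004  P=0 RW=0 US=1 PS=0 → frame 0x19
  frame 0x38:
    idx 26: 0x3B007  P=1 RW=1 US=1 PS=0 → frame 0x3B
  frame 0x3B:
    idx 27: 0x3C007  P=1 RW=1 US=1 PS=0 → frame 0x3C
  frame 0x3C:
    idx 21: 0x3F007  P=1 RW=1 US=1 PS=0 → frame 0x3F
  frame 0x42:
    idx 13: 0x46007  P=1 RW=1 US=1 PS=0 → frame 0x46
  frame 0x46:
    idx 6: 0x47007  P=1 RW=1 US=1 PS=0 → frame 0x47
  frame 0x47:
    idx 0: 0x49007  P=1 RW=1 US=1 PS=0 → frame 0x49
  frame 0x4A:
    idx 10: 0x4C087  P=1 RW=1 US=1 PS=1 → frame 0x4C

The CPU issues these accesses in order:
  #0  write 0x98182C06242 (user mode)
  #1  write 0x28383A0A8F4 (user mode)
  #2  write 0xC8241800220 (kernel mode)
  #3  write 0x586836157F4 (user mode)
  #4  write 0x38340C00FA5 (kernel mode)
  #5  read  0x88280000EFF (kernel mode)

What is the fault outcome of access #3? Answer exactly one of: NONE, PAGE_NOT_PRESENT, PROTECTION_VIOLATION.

Per-access translation:
#0 VA=0x98182C06242 (w,user):
  lvl0: tbl 0x1C, slot 19 ⇒ 0x1F007 (P1/RW1/US1/PS0)
  lvl1: tbl 0x1F, slot 6 ⇒ 0x21007 (P1/RW1/US1/PS0)
  lvl2: tbl 0x21, slot 22 ⇒ 0x23007 (P1/RW1/US1/PS0)
  lvl3: tbl 0x23, slot 6 ⇒ 0x27007 (P1/RW1/US1/PS0)
  → PA=0x27242  (4 entries read)
#1 VA=0x28383A0A8F4 (w,user):
  lvl0: tbl 0x1C, slot 5 ⇒ 0x2A007 (P1/RW1/US1/PS0)
  lvl1: tbl 0x2A, slot 14 ⇒ 0x2C007 (P1/RW1/US1/PS0)
  lvl2: tbl 0x2C, slot 29 ⇒ 0x30007 (P1/RW1/US1/PS0)
  lvl3: tbl 0x30, slot 10 ⇒ 0x31007 (P1/RW1/US1/PS0)
  → PA=0x318F4  (4 entries read)
#2 VA=0xC8241800220 (w,kernel):
  lvl0: tbl 0x1C, slot 25 ⇒ 0x32007 (P1/RW1/US1/PS0)
  lvl1: tbl 0x32, slot 9 ⇒ 0x34007 (P1/RW1/US1/PS0)
  lvl2: tbl 0x34, slot 12 ⇒ 0x19004 (P0/RW0/US1/PS0)
  ✗ PAGE_NOT_PRESENT  [3 reads]
#3 VA=0x586836157F4 (w,user):
  lvl0: tbl 0x1C, slot 11 ⇒ 0x38007 (P1/RW1/US1/PS0)
  lvl1: tbl 0x38, slot 26 ⇒ 0x3B007 (P1/RW1/US1/PS0)
  lvl2: tbl 0x3B, slot 27 ⇒ 0x3C007 (P1/RW1/US1/PS0)
  lvl3: tbl 0x3C, slot 21 ⇒ 0x3F007 (P1/RW1/US1/PS0)
  → PA=0x3F7F4  (4 entries read)
#4 VA=0x38340C00FA5 (w,kernel):
  lvl0: tbl 0x1C, slot 7 ⇒ 0x42007 (P1/RW1/US1/PS0)
  lvl1: tbl 0x42, slot 13 ⇒ 0x46007 (P1/RW1/US1/PS0)
  lvl2: tbl 0x46, slot 6 ⇒ 0x47007 (P1/RW1/US1/PS0)
  lvl3: tbl 0x47, slot 0 ⇒ 0x49007 (P1/RW1/US1/PS0)
  → PA=0x49FA5  (4 entries read)
#5 VA=0x88280000EFF (r,kernel):
  lvl0: tbl 0x1C, slot 17 ⇒ 0x4A007 (P1/RW1/US1/PS0)
  lvl1: tbl 0x4A, slot 10 ⇒ 0x4C087 (P1/RW1/US1/PS1)
  → PA=0x4CEFF (huge @L1)  (2 entries read)

Access #3 fault: NONE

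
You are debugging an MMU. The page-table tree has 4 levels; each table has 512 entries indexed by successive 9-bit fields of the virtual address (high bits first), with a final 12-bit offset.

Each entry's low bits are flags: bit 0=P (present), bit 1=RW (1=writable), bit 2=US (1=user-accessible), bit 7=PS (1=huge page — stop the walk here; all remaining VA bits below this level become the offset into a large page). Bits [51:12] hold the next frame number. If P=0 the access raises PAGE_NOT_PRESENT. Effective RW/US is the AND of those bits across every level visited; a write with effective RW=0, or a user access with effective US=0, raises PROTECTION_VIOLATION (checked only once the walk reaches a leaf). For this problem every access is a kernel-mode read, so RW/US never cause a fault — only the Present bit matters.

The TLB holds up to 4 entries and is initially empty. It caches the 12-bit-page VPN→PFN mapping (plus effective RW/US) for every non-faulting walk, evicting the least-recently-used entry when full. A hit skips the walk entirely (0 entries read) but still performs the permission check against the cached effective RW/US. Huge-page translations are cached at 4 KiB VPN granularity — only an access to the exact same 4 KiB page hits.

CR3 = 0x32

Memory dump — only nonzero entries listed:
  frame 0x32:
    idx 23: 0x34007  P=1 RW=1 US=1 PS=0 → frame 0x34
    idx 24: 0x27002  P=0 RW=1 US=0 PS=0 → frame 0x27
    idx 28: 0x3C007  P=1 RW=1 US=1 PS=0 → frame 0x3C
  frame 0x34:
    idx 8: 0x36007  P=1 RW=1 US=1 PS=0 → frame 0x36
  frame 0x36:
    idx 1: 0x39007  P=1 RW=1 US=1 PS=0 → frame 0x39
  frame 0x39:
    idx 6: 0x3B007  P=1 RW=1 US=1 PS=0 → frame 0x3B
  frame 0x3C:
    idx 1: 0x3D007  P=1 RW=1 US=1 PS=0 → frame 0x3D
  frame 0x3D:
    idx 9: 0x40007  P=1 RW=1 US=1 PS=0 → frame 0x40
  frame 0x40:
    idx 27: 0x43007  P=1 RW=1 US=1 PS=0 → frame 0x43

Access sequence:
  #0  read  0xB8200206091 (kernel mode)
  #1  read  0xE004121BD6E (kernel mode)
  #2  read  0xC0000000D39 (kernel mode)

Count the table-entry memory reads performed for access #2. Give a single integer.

Walk each access:
#0 VA=0xB8200206091 (r,kernel):
  L0: frame=0x32 idx=23 entry=0x34007 [P=1 RW=1 US=1 PS=0]
  L1: frame=0x34 idx=8 entry=0x36007 [P=1 RW=1 US=1 PS=0]
  L2: frame=0x36 idx=1 entry=0x39007 [P=1 RW=1 US=1 PS=0]
  L3: frame=0x39 idx=6 entry=0x3B007 [P=1 RW=1 US=1 PS=0]
  → PA=0x3B091  (4 entries read)
#1 VA=0xE004121BD6E (r,kernel):
  L0: frame=0x32 idx=28 entry=0x3C007 [P=1 RW=1 US=1 PS=0]
  L1: frame=0x3C idx=1 entry=0x3D007 [P=1 RW=1 US=1 PS=0]
  L2: frame=0x3D idx=9 entry=0x40007 [P=1 RW=1 US=1 PS=0]
  L3: frame=0x40 idx=27 entry=0x43007 [P=1 RW=1 US=1 PS=0]
  → PA=0x43D6E  (4 entries read)
#2 VA=0xC0000000D39 (r,kernel):
  L0: frame=0x32 idx=24 entry=0x27002 [P=0 RW=1 US=0 PS=0]
  ⇒ fault: PAGE_NOT_PRESENT  — 1 lookups

Entries read for #2: 1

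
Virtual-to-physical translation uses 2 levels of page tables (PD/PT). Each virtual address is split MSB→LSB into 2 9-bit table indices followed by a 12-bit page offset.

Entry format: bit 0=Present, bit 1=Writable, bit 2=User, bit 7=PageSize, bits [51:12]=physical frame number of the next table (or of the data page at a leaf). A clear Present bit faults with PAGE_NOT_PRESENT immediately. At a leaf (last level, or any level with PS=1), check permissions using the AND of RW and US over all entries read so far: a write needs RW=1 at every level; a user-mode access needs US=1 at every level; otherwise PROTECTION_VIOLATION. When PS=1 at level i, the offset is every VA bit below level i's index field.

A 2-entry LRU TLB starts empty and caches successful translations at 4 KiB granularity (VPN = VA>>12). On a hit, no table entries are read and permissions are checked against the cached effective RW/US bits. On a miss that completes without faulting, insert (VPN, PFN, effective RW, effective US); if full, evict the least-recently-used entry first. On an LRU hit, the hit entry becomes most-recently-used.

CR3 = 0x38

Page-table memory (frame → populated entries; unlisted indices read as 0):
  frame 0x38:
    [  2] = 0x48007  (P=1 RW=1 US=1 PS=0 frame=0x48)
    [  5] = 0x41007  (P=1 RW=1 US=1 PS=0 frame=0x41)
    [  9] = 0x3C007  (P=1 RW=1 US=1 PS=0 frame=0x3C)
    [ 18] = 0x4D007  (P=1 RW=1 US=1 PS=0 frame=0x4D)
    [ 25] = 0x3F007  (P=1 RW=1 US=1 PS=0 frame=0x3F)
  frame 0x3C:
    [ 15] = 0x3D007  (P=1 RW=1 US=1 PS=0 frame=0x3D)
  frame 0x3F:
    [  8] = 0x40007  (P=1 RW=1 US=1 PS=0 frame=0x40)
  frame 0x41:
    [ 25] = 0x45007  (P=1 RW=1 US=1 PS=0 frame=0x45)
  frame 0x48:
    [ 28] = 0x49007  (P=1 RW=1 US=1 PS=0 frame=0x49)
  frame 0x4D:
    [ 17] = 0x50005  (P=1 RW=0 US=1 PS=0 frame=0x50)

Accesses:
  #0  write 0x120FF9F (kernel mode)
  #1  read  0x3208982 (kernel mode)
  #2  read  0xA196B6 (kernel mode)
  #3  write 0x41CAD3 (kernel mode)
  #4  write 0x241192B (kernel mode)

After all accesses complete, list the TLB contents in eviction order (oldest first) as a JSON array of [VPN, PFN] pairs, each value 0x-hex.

Per-access translation:
#0 VA=0x120FF9F (w,kernel):
  L0 @0x38[9] → 0x3C007  P=1,RW=1,US=1,PS=0
  L1 @0x3C[15] → 0x3D007  P=1,RW=1,US=1,PS=0
  ✓ 0x3DF9F  — 2 lookups
#1 VA=0x3208982 (r,kernel):
  L0 @0x38[25] → 0x3F007  P=1,RW=1,US=1,PS=0
  L1 @0x3F[8] → 0x40007  P=1,RW=1,US=1,PS=0
  ✓ 0x40982  — 2 lookups
#2 VA=0xA196B6 (r,kernel):
  L0 @0x38[5] → 0x41007  P=1,RW=1,US=1,PS=0
  L1 @0x41[25] → 0x45007  P=1,RW=1,US=1,PS=0
  ✓ 0x456B6  — 2 lookups
#3 VA=0x41CAD3 (w,kernel):
  L0 @0x38[2] → 0x48007  P=1,RW=1,US=1,PS=0
  L1 @0x48[28] → 0x49007  P=1,RW=1,US=1,PS=0
  ✓ 0x49AD3  — 2 lookups
#4 VA=0x241192B (w,kernel):
  L0 @0x38[18] → 0x4D007  P=1,RW=1,US=1,PS=0
  L1 @0x4D[17] → 0x50005  P=1,RW=0,US=1,PS=0
  ⇒ fault: PROTECTION_VIOLATION  — 2 lookups

TLB: [["0xA19", "0x45"], ["0x41C", "0x49"]]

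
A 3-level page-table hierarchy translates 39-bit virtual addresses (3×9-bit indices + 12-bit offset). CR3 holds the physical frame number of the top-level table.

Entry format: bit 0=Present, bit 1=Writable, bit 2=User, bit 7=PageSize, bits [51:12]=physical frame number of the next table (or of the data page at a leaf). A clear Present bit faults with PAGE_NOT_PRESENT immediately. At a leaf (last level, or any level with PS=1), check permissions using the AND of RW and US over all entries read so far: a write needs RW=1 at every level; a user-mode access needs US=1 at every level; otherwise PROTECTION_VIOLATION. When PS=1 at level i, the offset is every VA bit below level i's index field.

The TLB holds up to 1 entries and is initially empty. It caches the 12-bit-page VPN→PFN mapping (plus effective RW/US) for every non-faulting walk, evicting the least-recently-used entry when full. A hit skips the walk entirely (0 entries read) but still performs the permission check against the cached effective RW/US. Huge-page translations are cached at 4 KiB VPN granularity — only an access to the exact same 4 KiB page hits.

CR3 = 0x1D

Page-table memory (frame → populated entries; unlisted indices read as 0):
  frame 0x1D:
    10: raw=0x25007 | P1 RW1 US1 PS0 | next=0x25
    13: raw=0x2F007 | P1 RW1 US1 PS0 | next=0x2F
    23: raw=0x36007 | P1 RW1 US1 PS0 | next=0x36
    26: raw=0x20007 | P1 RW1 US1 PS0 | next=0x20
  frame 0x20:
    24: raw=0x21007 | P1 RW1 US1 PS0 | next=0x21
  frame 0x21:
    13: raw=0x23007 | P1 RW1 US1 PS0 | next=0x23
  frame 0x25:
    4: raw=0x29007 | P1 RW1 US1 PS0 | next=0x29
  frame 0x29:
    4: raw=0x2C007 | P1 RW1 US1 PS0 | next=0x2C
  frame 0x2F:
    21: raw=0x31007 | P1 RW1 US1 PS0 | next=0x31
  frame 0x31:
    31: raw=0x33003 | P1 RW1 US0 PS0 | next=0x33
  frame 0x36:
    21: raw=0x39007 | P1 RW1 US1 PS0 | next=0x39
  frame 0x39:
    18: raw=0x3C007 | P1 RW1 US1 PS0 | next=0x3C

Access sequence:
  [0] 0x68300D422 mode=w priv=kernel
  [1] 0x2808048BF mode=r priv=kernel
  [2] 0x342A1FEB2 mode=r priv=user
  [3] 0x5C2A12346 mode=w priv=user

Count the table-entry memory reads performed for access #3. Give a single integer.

Walk each access:
#0 VA=0x68300D422 (w,kernel):
  [0] read 0x1D idx=26: raw=0x20007 flags P=1 W=1 U=1 S=0
  [1] read 0x20 idx=24: raw=0x21007 flags P=1 W=1 U=1 S=0
  [2] read 0x21 idx=13: raw=0x23007 flags P=1 W=1 U=1 S=0
  → PA=0x23422  (3 entries read)
#1 VA=0x2808048BF (r,kernel):
  [0] read 0x1D idx=10: raw=0x25007 flags P=1 W=1 U=1 S=0
  [1] read 0x25 idx=4: raw=0x29007 flags P=1 W=1 U=1 S=0
  [2] read 0x29 idx=4: raw=0x2C007 flags P=1 W=1 U=1 S=0
  → PA=0x2C8BF  (3 entries read)
#2 VA=0x342A1FEB2 (r,user):
  [0] read 0x1D idx=13: raw=0x2F007 flags P=1 W=1 U=1 S=0
  [1] read 0x2F idx=21: raw=0x31007 flags P=1 W=1 U=1 S=0
  [2] read 0x31 idx=31: raw=0x33003 flags P=1 W=1 U=0 S=0
  → PROTECTION_VIOLATION  (3 entries read)
#3 VA=0x5C2A12346 (w,user):
  [0] read 0x1D idx=23: raw=0x36007 flags P=1 W=1 U=1 S=0
  [1] read 0x36 idx=21: raw=0x39007 flags P=1 W=1 U=1 S=0
  [2] read 0x39 idx=18: raw=0x3C007 flags P=1 W=1 U=1 S=0
  → PA=0x3C346  (3 entries read)

Entries read for #3: 3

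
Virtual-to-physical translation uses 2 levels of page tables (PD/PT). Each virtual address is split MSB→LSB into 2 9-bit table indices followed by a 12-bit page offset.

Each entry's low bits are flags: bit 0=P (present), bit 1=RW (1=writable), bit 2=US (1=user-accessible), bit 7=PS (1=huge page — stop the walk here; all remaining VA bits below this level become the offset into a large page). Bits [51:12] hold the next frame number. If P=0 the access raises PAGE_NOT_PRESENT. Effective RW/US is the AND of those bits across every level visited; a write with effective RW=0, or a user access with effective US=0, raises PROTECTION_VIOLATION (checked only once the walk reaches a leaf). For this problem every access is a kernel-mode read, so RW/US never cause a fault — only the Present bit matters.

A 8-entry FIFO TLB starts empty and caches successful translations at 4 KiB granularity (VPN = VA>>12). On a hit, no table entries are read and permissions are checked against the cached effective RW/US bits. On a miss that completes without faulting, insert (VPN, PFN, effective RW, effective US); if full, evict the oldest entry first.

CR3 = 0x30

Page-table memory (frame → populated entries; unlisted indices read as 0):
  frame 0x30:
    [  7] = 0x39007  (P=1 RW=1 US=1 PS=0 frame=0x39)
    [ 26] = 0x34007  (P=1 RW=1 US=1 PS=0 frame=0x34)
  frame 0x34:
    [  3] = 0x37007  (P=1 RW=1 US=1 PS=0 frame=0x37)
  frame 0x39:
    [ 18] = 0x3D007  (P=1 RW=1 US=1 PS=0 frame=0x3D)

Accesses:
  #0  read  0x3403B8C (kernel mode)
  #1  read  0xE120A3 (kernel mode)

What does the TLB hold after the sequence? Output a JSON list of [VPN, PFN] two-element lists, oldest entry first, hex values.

Walk each access:
#0 VA=0x3403B8C (r,kernel):
  [0] read 0x30 idx=26: raw=0x34007 flags P=1 W=1 U=1 S=0
  [1] read 0x34 idx=3: raw=0x37007 flags P=1 W=1 U=1 S=0
  ✓ 0x37B8C  — 2 lookups
#1 VA=0xE120A3 (r,kernel):
  [0] read 0x30 idx=7: raw=0x39007 flags P=1 W=1 U=1 S=0
  [1] read 0x39 idx=18: raw=0x3D007 flags P=1 W=1 U=1 S=0
  ✓ 0x3D0A3  — 2 lookups

TLB: [["0x3403", "0x37"], ["0xE12", "0x3D"]]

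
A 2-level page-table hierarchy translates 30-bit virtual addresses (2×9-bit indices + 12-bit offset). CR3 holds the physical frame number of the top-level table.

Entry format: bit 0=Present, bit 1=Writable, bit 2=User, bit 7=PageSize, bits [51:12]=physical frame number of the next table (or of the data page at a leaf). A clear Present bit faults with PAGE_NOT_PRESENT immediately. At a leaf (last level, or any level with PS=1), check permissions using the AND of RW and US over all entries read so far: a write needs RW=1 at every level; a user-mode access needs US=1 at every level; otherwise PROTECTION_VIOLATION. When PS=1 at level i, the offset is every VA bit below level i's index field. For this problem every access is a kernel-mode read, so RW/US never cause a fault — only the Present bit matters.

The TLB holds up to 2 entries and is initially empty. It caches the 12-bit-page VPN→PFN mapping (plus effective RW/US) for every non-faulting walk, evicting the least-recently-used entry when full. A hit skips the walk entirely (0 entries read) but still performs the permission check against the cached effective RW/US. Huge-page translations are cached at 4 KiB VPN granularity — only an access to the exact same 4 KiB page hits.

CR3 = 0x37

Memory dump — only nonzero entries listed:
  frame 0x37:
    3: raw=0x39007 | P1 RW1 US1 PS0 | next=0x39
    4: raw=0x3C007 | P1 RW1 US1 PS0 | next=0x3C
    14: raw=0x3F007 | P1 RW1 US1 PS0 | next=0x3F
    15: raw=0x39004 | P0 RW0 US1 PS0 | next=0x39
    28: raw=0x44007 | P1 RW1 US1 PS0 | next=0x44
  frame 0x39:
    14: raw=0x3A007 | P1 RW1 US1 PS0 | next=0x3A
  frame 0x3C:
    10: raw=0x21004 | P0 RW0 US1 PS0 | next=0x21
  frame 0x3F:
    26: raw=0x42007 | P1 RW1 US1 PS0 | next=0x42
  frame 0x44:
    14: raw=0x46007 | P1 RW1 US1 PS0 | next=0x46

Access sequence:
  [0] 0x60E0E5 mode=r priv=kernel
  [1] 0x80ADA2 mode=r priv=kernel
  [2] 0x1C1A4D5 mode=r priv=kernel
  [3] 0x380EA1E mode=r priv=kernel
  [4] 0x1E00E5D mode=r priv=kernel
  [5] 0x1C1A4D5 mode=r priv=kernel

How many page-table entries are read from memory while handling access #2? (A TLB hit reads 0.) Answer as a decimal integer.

Per-access translation:
#0 VA=0x60E0E5 (r,kernel):
  lvl0: tbl 0x37, slot 3 ⇒ 0x39007 (P1/RW1/US1/PS0)
  lvl1: tbl 0x39, slot 14 ⇒ 0x3A007 (P1/RW1/US1/PS0)
  ⇒ phys 0x3A0E5  [2 reads]
#1 VA=0x80ADA2 (r,kernel):
  lvl0: tbl 0x37, slot 4 ⇒ 0x3C007 (P1/RW1/US1/PS0)
  lvl1: tbl 0x3C, slot 10 ⇒ 0x21004 (P0/RW0/US1/PS0)
  → PAGE_NOT_PRESENT  (2 entries read)
#2 VA=0x1C1A4D5 (r,kernel):
  lvl0: tbl 0x37, slot 14 ⇒ 0x3F007 (P1/RW1/US1/PS0)
  lvl1: tbl 0x3F, slot 26 ⇒ 0x42007 (P1/RW1/US1/PS0)
  ⇒ phys 0x424D5  [2 reads]
#3 VA=0x380EA1E (r,kernel):
  lvl0: tbl 0x37, slot 28 ⇒ 0x44007 (P1/RW1/US1/PS0)
  lvl1: tbl 0x44, slot 14 ⇒ 0x46007 (P1/RW1/US1/PS0)
  ⇒ phys 0x46A1E  [2 reads]
#4 VA=0x1E00E5D (r,kernel):
  lvl0: tbl 0x37, slot 15 ⇒ 0x39004 (P0/RW0/US1/PS0)
  → PAGE_NOT_PRESENT  (1 entries read)
#5 VA=0x1C1A4D5 (r,kernel):
  TLB hit vpn=0x1C1A → PA=0x424D5

Entries read for #2: 2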